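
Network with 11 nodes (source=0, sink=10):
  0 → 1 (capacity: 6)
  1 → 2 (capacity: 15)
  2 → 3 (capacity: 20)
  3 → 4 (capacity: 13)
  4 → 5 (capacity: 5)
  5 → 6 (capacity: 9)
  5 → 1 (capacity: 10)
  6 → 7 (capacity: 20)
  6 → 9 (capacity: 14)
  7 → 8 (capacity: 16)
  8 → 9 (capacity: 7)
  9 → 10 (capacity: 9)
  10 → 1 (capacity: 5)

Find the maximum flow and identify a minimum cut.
Max flow = 5, Min cut edges: (4,5)

Maximum flow: 5
Minimum cut: (4,5)
Partition: S = [0, 1, 2, 3, 4], T = [5, 6, 7, 8, 9, 10]

Max-flow min-cut theorem verified: both equal 5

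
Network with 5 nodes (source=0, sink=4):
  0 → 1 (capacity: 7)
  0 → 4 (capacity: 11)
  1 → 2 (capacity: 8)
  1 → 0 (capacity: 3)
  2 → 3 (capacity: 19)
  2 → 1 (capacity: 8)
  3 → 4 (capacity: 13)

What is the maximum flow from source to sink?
Maximum flow = 18

Max flow: 18

Flow assignment:
  0 → 1: 7/7
  0 → 4: 11/11
  1 → 2: 7/8
  2 → 3: 7/19
  3 → 4: 7/13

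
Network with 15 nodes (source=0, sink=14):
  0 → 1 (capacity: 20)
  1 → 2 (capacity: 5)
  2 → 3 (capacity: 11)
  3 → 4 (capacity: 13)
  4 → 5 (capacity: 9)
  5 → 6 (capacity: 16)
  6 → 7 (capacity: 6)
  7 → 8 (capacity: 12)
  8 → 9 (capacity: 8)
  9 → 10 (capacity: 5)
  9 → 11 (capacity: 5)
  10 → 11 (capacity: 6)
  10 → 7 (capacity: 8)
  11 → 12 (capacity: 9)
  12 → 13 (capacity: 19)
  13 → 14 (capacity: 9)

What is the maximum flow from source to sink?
Maximum flow = 5

Max flow: 5

Flow assignment:
  0 → 1: 5/20
  1 → 2: 5/5
  2 → 3: 5/11
  3 → 4: 5/13
  4 → 5: 5/9
  5 → 6: 5/16
  6 → 7: 5/6
  7 → 8: 5/12
  8 → 9: 5/8
  9 → 11: 5/5
  11 → 12: 5/9
  12 → 13: 5/19
  13 → 14: 5/9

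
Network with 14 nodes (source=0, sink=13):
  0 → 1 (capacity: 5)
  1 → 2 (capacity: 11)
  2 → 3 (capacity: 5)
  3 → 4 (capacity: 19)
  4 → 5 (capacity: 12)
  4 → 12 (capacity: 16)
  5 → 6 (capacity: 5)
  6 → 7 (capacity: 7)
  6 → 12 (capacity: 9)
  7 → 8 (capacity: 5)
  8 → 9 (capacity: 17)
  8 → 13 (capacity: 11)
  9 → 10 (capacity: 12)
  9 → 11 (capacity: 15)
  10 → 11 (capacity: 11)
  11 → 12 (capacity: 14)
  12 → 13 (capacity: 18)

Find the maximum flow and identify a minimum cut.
Max flow = 5, Min cut edges: (2,3)

Maximum flow: 5
Minimum cut: (2,3)
Partition: S = [0, 1, 2], T = [3, 4, 5, 6, 7, 8, 9, 10, 11, 12, 13]

Max-flow min-cut theorem verified: both equal 5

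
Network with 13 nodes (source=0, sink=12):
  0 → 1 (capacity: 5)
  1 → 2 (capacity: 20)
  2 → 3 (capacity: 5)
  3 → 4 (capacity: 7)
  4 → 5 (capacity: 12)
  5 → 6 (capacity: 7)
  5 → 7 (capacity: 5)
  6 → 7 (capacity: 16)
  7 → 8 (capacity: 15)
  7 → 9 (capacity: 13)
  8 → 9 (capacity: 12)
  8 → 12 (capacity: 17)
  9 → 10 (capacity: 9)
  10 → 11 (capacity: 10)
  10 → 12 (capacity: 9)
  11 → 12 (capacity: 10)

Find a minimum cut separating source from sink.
Min cut value = 5, edges: (2,3)

Min cut value: 5
Partition: S = [0, 1, 2], T = [3, 4, 5, 6, 7, 8, 9, 10, 11, 12]
Cut edges: (2,3)

By max-flow min-cut theorem, max flow = min cut = 5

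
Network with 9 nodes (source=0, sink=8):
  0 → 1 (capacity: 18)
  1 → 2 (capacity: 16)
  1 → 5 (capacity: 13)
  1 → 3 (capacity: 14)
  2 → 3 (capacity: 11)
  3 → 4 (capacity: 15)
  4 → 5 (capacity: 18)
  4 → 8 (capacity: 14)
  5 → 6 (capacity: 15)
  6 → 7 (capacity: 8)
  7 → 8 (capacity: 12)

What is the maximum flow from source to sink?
Maximum flow = 18

Max flow: 18

Flow assignment:
  0 → 1: 18/18
  1 → 2: 1/16
  1 → 5: 3/13
  1 → 3: 14/14
  2 → 3: 1/11
  3 → 4: 15/15
  4 → 5: 1/18
  4 → 8: 14/14
  5 → 6: 4/15
  6 → 7: 4/8
  7 → 8: 4/12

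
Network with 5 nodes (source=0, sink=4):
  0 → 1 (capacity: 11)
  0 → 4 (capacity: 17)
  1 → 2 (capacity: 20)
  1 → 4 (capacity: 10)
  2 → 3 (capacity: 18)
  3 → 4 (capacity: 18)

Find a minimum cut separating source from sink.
Min cut value = 28, edges: (0,1), (0,4)

Min cut value: 28
Partition: S = [0], T = [1, 2, 3, 4]
Cut edges: (0,1), (0,4)

By max-flow min-cut theorem, max flow = min cut = 28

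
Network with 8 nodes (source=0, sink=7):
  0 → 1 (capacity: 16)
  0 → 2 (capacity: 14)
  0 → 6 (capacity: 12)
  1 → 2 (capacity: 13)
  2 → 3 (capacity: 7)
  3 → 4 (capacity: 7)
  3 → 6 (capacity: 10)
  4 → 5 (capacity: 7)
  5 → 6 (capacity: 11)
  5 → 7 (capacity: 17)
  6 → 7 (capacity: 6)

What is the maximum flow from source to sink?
Maximum flow = 13

Max flow: 13

Flow assignment:
  0 → 1: 7/16
  0 → 6: 6/12
  1 → 2: 7/13
  2 → 3: 7/7
  3 → 4: 7/7
  4 → 5: 7/7
  5 → 7: 7/17
  6 → 7: 6/6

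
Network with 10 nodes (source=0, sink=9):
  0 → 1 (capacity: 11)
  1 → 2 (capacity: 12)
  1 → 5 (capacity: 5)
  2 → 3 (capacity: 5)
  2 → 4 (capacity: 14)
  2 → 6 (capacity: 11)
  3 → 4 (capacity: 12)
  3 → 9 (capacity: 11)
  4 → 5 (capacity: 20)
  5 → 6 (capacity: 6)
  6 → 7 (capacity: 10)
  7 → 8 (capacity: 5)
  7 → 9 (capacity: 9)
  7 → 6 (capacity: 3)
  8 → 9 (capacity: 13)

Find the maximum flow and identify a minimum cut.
Max flow = 11, Min cut edges: (0,1)

Maximum flow: 11
Minimum cut: (0,1)
Partition: S = [0], T = [1, 2, 3, 4, 5, 6, 7, 8, 9]

Max-flow min-cut theorem verified: both equal 11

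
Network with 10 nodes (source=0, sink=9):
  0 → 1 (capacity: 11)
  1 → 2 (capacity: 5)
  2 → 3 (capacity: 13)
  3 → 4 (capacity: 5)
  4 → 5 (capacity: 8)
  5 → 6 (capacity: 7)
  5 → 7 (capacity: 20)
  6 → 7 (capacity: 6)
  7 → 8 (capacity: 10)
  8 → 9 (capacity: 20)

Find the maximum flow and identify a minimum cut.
Max flow = 5, Min cut edges: (3,4)

Maximum flow: 5
Minimum cut: (3,4)
Partition: S = [0, 1, 2, 3], T = [4, 5, 6, 7, 8, 9]

Max-flow min-cut theorem verified: both equal 5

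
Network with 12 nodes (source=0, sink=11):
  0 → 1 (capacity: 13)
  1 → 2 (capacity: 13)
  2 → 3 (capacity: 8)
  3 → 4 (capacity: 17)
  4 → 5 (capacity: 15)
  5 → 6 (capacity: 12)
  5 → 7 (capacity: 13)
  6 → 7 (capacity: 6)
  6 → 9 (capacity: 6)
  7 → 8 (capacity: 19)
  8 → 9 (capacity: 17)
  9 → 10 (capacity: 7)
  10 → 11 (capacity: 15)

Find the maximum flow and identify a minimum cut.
Max flow = 7, Min cut edges: (9,10)

Maximum flow: 7
Minimum cut: (9,10)
Partition: S = [0, 1, 2, 3, 4, 5, 6, 7, 8, 9], T = [10, 11]

Max-flow min-cut theorem verified: both equal 7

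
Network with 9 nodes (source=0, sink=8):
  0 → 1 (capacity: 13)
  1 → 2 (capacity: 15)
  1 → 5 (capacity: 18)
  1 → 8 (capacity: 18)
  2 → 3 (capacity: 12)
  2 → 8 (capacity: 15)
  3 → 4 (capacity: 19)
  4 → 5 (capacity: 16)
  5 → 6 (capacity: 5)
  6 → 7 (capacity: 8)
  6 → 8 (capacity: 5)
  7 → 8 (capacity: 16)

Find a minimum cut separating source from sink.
Min cut value = 13, edges: (0,1)

Min cut value: 13
Partition: S = [0], T = [1, 2, 3, 4, 5, 6, 7, 8]
Cut edges: (0,1)

By max-flow min-cut theorem, max flow = min cut = 13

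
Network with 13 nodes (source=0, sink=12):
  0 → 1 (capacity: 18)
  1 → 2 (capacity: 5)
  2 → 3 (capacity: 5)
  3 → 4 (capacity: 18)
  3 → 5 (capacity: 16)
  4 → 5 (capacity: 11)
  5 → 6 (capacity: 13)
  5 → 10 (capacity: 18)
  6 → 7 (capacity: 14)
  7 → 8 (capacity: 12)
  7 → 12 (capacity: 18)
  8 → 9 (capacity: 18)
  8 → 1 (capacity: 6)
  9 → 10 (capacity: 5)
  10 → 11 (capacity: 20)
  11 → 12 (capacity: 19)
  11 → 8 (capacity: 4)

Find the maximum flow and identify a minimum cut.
Max flow = 5, Min cut edges: (2,3)

Maximum flow: 5
Minimum cut: (2,3)
Partition: S = [0, 1, 2], T = [3, 4, 5, 6, 7, 8, 9, 10, 11, 12]

Max-flow min-cut theorem verified: both equal 5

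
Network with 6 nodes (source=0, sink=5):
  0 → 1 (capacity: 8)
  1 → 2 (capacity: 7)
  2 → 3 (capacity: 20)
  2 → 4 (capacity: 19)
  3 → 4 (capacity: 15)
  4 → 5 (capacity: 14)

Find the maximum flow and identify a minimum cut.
Max flow = 7, Min cut edges: (1,2)

Maximum flow: 7
Minimum cut: (1,2)
Partition: S = [0, 1], T = [2, 3, 4, 5]

Max-flow min-cut theorem verified: both equal 7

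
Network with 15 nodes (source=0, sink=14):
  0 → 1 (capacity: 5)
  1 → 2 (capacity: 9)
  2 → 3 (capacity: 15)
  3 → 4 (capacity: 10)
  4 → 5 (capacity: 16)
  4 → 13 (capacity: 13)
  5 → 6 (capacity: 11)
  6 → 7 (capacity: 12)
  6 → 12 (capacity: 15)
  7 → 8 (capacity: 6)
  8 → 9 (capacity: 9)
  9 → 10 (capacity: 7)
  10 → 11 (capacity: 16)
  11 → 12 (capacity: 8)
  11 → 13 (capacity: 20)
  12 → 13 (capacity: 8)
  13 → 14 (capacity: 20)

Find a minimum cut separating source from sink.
Min cut value = 5, edges: (0,1)

Min cut value: 5
Partition: S = [0], T = [1, 2, 3, 4, 5, 6, 7, 8, 9, 10, 11, 12, 13, 14]
Cut edges: (0,1)

By max-flow min-cut theorem, max flow = min cut = 5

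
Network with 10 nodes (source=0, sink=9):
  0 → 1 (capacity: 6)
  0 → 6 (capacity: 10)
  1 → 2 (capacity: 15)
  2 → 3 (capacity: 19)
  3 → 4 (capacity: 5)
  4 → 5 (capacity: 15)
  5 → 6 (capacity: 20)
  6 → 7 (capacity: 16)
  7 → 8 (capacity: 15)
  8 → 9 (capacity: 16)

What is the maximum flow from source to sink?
Maximum flow = 15

Max flow: 15

Flow assignment:
  0 → 1: 5/6
  0 → 6: 10/10
  1 → 2: 5/15
  2 → 3: 5/19
  3 → 4: 5/5
  4 → 5: 5/15
  5 → 6: 5/20
  6 → 7: 15/16
  7 → 8: 15/15
  8 → 9: 15/16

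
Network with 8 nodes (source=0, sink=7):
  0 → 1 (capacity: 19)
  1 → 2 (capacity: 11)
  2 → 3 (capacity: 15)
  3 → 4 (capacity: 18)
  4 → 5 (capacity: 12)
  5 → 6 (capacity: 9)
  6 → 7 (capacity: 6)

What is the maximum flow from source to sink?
Maximum flow = 6

Max flow: 6

Flow assignment:
  0 → 1: 6/19
  1 → 2: 6/11
  2 → 3: 6/15
  3 → 4: 6/18
  4 → 5: 6/12
  5 → 6: 6/9
  6 → 7: 6/6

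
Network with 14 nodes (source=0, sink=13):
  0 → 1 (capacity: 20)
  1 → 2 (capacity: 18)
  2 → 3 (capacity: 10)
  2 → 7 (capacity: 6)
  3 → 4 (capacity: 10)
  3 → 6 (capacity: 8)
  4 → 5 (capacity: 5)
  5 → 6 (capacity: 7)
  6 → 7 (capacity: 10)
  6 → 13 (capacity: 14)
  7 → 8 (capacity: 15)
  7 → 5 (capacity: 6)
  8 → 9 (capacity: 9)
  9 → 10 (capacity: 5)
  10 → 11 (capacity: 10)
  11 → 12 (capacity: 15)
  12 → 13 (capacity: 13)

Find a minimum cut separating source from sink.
Min cut value = 16, edges: (2,3), (2,7)

Min cut value: 16
Partition: S = [0, 1, 2], T = [3, 4, 5, 6, 7, 8, 9, 10, 11, 12, 13]
Cut edges: (2,3), (2,7)

By max-flow min-cut theorem, max flow = min cut = 16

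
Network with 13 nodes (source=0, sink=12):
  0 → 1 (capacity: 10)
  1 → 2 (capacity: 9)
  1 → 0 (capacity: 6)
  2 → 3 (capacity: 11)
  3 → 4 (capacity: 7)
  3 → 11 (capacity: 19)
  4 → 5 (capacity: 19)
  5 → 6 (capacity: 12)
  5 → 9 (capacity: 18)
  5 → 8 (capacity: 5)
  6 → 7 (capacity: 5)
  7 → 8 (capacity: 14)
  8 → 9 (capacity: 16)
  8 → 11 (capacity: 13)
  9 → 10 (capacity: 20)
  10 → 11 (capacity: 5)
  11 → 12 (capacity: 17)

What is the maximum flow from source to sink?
Maximum flow = 9

Max flow: 9

Flow assignment:
  0 → 1: 9/10
  1 → 2: 9/9
  2 → 3: 9/11
  3 → 11: 9/19
  11 → 12: 9/17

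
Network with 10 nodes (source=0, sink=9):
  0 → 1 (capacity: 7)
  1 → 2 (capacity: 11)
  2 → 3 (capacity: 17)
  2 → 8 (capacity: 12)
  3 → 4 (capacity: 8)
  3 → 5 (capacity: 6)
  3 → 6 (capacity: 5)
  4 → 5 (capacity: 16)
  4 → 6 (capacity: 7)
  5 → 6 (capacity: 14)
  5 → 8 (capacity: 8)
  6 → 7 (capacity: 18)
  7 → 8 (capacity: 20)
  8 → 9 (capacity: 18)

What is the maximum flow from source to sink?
Maximum flow = 7

Max flow: 7

Flow assignment:
  0 → 1: 7/7
  1 → 2: 7/11
  2 → 8: 7/12
  8 → 9: 7/18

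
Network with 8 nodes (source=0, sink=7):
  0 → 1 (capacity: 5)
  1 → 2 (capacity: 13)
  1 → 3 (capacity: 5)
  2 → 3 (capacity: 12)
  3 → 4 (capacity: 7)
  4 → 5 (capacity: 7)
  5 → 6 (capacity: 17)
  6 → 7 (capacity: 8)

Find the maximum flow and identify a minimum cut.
Max flow = 5, Min cut edges: (0,1)

Maximum flow: 5
Minimum cut: (0,1)
Partition: S = [0], T = [1, 2, 3, 4, 5, 6, 7]

Max-flow min-cut theorem verified: both equal 5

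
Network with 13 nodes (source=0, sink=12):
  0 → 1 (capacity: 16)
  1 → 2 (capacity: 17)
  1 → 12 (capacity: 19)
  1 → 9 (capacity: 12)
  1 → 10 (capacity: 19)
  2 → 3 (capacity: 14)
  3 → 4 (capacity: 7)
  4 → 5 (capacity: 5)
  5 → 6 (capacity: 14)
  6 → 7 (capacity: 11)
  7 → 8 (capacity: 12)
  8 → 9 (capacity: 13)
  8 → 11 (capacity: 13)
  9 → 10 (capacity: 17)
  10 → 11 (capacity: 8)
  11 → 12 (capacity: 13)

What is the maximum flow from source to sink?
Maximum flow = 16

Max flow: 16

Flow assignment:
  0 → 1: 16/16
  1 → 12: 16/19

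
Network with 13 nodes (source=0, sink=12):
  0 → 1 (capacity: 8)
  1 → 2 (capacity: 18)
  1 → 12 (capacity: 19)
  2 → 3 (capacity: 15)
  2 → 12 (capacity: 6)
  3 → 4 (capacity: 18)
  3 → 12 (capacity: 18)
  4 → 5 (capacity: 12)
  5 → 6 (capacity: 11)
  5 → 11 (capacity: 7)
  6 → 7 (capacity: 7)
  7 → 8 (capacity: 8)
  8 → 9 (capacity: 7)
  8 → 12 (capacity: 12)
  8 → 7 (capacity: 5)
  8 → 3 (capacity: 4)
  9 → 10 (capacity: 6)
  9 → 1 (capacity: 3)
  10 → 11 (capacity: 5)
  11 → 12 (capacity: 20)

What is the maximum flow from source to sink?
Maximum flow = 8

Max flow: 8

Flow assignment:
  0 → 1: 8/8
  1 → 12: 8/19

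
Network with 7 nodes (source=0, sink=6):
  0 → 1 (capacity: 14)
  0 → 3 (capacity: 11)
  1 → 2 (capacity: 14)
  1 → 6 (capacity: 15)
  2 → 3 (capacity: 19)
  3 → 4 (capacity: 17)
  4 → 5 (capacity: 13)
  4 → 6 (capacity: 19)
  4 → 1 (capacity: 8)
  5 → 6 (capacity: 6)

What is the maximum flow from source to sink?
Maximum flow = 25

Max flow: 25

Flow assignment:
  0 → 1: 14/14
  0 → 3: 11/11
  1 → 6: 14/15
  3 → 4: 11/17
  4 → 6: 11/19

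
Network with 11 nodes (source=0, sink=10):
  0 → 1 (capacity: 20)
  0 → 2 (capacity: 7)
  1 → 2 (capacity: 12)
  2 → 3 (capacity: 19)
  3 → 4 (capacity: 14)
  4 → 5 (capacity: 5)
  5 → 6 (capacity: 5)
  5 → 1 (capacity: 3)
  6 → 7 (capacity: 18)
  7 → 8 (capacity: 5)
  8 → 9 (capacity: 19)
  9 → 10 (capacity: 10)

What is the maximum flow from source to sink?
Maximum flow = 5

Max flow: 5

Flow assignment:
  0 → 1: 5/20
  1 → 2: 5/12
  2 → 3: 5/19
  3 → 4: 5/14
  4 → 5: 5/5
  5 → 6: 5/5
  6 → 7: 5/18
  7 → 8: 5/5
  8 → 9: 5/19
  9 → 10: 5/10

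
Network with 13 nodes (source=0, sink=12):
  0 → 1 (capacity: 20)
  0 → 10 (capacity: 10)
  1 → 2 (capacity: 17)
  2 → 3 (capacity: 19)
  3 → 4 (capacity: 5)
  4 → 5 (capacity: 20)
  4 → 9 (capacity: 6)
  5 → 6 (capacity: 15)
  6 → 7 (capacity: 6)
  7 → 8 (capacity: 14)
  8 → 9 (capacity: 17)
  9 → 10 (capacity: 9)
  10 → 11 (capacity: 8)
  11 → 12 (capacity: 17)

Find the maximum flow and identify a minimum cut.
Max flow = 8, Min cut edges: (10,11)

Maximum flow: 8
Minimum cut: (10,11)
Partition: S = [0, 1, 2, 3, 4, 5, 6, 7, 8, 9, 10], T = [11, 12]

Max-flow min-cut theorem verified: both equal 8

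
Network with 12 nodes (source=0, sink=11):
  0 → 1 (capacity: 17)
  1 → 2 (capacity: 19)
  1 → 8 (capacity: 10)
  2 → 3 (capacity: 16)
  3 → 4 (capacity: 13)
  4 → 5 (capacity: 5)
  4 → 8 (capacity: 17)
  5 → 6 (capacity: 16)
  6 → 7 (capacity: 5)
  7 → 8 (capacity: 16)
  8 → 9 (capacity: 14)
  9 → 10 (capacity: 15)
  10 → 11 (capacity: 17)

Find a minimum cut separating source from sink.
Min cut value = 14, edges: (8,9)

Min cut value: 14
Partition: S = [0, 1, 2, 3, 4, 5, 6, 7, 8], T = [9, 10, 11]
Cut edges: (8,9)

By max-flow min-cut theorem, max flow = min cut = 14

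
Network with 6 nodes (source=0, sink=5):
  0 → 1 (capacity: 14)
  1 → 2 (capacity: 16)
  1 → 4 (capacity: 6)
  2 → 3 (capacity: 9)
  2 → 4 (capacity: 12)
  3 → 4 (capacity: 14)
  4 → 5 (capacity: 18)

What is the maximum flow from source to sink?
Maximum flow = 14

Max flow: 14

Flow assignment:
  0 → 1: 14/14
  1 → 2: 8/16
  1 → 4: 6/6
  2 → 4: 8/12
  4 → 5: 14/18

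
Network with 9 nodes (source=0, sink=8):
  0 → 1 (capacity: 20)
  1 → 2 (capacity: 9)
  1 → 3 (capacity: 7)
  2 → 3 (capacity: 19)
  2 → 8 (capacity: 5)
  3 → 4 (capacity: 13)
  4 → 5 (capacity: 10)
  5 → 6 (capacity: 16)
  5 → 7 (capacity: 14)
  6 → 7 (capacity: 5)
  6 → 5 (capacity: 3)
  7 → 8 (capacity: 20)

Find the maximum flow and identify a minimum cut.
Max flow = 15, Min cut edges: (2,8), (4,5)

Maximum flow: 15
Minimum cut: (2,8), (4,5)
Partition: S = [0, 1, 2, 3, 4], T = [5, 6, 7, 8]

Max-flow min-cut theorem verified: both equal 15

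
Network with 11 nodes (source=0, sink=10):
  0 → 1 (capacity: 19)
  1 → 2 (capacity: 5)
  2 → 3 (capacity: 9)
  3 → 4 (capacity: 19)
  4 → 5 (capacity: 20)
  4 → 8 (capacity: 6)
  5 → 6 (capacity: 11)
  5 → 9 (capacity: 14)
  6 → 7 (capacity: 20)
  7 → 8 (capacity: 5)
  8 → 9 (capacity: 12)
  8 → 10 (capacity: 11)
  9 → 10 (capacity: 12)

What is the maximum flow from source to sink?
Maximum flow = 5

Max flow: 5

Flow assignment:
  0 → 1: 5/19
  1 → 2: 5/5
  2 → 3: 5/9
  3 → 4: 5/19
  4 → 8: 5/6
  8 → 10: 5/11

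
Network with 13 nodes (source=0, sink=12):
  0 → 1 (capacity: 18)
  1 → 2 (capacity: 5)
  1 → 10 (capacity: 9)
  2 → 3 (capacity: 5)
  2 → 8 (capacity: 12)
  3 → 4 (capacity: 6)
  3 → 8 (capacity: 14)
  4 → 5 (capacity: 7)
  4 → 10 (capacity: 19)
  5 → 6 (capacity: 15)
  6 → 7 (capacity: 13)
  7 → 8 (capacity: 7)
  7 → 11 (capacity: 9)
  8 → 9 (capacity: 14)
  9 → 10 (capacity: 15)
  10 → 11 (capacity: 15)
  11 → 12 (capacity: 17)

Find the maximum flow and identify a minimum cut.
Max flow = 14, Min cut edges: (1,2), (1,10)

Maximum flow: 14
Minimum cut: (1,2), (1,10)
Partition: S = [0, 1], T = [2, 3, 4, 5, 6, 7, 8, 9, 10, 11, 12]

Max-flow min-cut theorem verified: both equal 14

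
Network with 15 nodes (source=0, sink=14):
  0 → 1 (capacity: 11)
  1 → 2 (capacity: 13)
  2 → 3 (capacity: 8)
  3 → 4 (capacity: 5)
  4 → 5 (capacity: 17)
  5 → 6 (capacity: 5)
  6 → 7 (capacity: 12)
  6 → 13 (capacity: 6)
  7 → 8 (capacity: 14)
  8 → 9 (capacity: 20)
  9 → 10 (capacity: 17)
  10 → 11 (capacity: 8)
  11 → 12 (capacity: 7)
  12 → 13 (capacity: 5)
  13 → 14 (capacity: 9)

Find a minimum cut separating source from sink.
Min cut value = 5, edges: (5,6)

Min cut value: 5
Partition: S = [0, 1, 2, 3, 4, 5], T = [6, 7, 8, 9, 10, 11, 12, 13, 14]
Cut edges: (5,6)

By max-flow min-cut theorem, max flow = min cut = 5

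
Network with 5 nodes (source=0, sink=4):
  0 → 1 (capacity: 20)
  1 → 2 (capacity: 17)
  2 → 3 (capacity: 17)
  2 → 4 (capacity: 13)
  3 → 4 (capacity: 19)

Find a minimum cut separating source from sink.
Min cut value = 17, edges: (1,2)

Min cut value: 17
Partition: S = [0, 1], T = [2, 3, 4]
Cut edges: (1,2)

By max-flow min-cut theorem, max flow = min cut = 17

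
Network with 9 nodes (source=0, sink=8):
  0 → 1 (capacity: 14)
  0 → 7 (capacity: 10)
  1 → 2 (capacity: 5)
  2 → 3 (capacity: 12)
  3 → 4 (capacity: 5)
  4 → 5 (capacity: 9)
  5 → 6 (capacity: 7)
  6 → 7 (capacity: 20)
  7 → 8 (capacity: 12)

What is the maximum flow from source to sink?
Maximum flow = 12

Max flow: 12

Flow assignment:
  0 → 1: 5/14
  0 → 7: 7/10
  1 → 2: 5/5
  2 → 3: 5/12
  3 → 4: 5/5
  4 → 5: 5/9
  5 → 6: 5/7
  6 → 7: 5/20
  7 → 8: 12/12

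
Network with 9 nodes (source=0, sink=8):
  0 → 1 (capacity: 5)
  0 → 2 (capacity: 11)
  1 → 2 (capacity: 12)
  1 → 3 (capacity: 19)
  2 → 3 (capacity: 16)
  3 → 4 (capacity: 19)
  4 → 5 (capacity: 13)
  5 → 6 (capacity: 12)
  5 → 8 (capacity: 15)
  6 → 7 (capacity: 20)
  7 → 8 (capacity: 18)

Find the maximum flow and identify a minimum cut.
Max flow = 13, Min cut edges: (4,5)

Maximum flow: 13
Minimum cut: (4,5)
Partition: S = [0, 1, 2, 3, 4], T = [5, 6, 7, 8]

Max-flow min-cut theorem verified: both equal 13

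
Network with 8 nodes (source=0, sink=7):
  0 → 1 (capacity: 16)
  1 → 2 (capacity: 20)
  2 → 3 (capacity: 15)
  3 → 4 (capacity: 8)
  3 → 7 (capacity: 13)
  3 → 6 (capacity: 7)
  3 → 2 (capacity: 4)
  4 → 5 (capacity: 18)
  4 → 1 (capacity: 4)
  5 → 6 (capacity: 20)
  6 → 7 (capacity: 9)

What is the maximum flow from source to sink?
Maximum flow = 15

Max flow: 15

Flow assignment:
  0 → 1: 15/16
  1 → 2: 15/20
  2 → 3: 15/15
  3 → 7: 13/13
  3 → 6: 2/7
  6 → 7: 2/9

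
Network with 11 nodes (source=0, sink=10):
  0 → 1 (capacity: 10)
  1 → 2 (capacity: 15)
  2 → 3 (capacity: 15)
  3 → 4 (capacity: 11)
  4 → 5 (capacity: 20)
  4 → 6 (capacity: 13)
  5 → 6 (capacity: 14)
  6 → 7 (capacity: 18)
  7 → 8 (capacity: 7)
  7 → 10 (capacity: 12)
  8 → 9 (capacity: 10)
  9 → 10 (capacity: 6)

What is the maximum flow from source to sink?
Maximum flow = 10

Max flow: 10

Flow assignment:
  0 → 1: 10/10
  1 → 2: 10/15
  2 → 3: 10/15
  3 → 4: 10/11
  4 → 6: 10/13
  6 → 7: 10/18
  7 → 10: 10/12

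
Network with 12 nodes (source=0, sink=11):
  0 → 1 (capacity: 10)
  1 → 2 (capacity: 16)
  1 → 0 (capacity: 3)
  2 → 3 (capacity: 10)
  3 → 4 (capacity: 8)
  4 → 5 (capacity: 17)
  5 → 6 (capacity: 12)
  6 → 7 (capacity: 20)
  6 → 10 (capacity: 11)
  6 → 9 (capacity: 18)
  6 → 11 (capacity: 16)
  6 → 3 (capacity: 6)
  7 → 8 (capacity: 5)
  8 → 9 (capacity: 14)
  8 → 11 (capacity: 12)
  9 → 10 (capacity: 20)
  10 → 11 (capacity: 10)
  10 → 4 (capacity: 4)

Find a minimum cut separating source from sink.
Min cut value = 8, edges: (3,4)

Min cut value: 8
Partition: S = [0, 1, 2, 3], T = [4, 5, 6, 7, 8, 9, 10, 11]
Cut edges: (3,4)

By max-flow min-cut theorem, max flow = min cut = 8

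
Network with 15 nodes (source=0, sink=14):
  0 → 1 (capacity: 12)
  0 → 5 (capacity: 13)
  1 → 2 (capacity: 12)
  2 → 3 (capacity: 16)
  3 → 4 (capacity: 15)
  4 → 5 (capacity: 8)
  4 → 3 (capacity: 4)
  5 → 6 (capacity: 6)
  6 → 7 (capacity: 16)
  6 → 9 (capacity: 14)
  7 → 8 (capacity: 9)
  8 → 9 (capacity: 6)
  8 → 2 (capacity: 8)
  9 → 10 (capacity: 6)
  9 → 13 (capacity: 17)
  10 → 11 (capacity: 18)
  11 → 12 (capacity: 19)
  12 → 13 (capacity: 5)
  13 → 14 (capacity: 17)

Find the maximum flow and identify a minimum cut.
Max flow = 6, Min cut edges: (5,6)

Maximum flow: 6
Minimum cut: (5,6)
Partition: S = [0, 1, 2, 3, 4, 5], T = [6, 7, 8, 9, 10, 11, 12, 13, 14]

Max-flow min-cut theorem verified: both equal 6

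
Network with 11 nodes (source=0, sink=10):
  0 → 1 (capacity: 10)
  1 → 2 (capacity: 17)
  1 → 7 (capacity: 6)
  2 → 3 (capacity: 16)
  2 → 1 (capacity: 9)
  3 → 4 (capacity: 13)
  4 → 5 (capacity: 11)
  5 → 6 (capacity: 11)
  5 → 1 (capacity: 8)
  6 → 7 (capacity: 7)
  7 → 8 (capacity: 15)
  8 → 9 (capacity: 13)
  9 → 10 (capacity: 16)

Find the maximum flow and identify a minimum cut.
Max flow = 10, Min cut edges: (0,1)

Maximum flow: 10
Minimum cut: (0,1)
Partition: S = [0], T = [1, 2, 3, 4, 5, 6, 7, 8, 9, 10]

Max-flow min-cut theorem verified: both equal 10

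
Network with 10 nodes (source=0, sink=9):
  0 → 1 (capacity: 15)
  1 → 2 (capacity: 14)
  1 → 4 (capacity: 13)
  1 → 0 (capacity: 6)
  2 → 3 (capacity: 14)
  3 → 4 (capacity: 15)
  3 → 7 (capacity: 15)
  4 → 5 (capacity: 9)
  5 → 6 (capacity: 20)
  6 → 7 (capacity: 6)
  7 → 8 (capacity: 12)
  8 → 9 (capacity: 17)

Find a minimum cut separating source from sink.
Min cut value = 12, edges: (7,8)

Min cut value: 12
Partition: S = [0, 1, 2, 3, 4, 5, 6, 7], T = [8, 9]
Cut edges: (7,8)

By max-flow min-cut theorem, max flow = min cut = 12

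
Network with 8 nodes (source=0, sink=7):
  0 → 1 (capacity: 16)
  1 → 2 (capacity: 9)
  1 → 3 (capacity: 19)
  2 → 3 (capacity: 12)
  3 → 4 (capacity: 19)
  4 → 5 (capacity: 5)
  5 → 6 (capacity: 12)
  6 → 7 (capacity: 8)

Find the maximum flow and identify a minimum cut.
Max flow = 5, Min cut edges: (4,5)

Maximum flow: 5
Minimum cut: (4,5)
Partition: S = [0, 1, 2, 3, 4], T = [5, 6, 7]

Max-flow min-cut theorem verified: both equal 5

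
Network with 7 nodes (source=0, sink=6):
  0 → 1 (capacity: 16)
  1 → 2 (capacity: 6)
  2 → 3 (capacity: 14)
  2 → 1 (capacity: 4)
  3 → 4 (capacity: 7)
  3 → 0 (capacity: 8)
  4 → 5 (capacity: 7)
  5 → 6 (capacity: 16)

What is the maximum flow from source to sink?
Maximum flow = 6

Max flow: 6

Flow assignment:
  0 → 1: 6/16
  1 → 2: 6/6
  2 → 3: 6/14
  3 → 4: 6/7
  4 → 5: 6/7
  5 → 6: 6/16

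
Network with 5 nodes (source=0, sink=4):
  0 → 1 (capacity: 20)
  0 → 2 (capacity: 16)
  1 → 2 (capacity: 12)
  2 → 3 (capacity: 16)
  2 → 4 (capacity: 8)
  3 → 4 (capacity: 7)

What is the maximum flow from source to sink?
Maximum flow = 15

Max flow: 15

Flow assignment:
  0 → 1: 12/20
  0 → 2: 3/16
  1 → 2: 12/12
  2 → 3: 7/16
  2 → 4: 8/8
  3 → 4: 7/7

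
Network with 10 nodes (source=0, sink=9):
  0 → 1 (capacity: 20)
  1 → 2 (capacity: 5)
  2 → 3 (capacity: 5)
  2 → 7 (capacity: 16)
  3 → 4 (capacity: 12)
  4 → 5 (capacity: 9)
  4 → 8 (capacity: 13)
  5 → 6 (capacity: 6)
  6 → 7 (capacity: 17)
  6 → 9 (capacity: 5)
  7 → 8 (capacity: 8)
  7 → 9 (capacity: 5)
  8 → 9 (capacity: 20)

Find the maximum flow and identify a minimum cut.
Max flow = 5, Min cut edges: (1,2)

Maximum flow: 5
Minimum cut: (1,2)
Partition: S = [0, 1], T = [2, 3, 4, 5, 6, 7, 8, 9]

Max-flow min-cut theorem verified: both equal 5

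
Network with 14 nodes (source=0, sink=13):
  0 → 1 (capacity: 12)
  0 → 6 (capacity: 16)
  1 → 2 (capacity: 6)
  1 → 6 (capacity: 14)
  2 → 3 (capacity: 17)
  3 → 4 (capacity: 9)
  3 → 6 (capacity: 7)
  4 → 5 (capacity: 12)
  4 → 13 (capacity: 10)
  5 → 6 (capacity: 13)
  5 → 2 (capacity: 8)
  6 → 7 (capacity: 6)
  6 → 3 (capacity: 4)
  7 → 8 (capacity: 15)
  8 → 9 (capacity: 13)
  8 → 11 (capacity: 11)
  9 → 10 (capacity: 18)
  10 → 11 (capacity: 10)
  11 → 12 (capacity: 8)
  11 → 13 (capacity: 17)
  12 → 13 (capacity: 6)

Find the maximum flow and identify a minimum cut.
Max flow = 15, Min cut edges: (3,4), (6,7)

Maximum flow: 15
Minimum cut: (3,4), (6,7)
Partition: S = [0, 1, 2, 3, 5, 6], T = [4, 7, 8, 9, 10, 11, 12, 13]

Max-flow min-cut theorem verified: both equal 15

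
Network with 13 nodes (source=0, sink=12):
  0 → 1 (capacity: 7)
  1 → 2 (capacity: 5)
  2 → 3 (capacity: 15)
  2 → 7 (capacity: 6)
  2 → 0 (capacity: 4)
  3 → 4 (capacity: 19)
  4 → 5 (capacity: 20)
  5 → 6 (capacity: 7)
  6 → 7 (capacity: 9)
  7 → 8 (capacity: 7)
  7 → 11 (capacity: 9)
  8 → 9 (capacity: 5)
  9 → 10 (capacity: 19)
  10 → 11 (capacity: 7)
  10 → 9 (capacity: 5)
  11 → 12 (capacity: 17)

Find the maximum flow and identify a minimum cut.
Max flow = 5, Min cut edges: (1,2)

Maximum flow: 5
Minimum cut: (1,2)
Partition: S = [0, 1], T = [2, 3, 4, 5, 6, 7, 8, 9, 10, 11, 12]

Max-flow min-cut theorem verified: both equal 5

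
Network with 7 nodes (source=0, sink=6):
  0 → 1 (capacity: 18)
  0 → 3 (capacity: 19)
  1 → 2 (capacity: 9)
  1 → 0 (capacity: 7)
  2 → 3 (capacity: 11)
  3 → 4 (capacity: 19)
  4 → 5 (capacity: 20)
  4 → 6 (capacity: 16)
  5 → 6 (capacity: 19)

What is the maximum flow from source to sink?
Maximum flow = 19

Max flow: 19

Flow assignment:
  0 → 1: 9/18
  0 → 3: 10/19
  1 → 2: 9/9
  2 → 3: 9/11
  3 → 4: 19/19
  4 → 5: 3/20
  4 → 6: 16/16
  5 → 6: 3/19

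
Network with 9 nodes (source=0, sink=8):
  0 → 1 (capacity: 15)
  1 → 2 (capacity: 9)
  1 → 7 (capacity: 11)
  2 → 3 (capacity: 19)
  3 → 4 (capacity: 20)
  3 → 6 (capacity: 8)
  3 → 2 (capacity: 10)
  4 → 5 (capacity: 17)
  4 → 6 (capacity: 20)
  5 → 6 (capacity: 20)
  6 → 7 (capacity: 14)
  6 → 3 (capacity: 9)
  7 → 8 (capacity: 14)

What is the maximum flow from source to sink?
Maximum flow = 14

Max flow: 14

Flow assignment:
  0 → 1: 14/15
  1 → 2: 4/9
  1 → 7: 10/11
  2 → 3: 4/19
  3 → 6: 4/8
  6 → 7: 4/14
  7 → 8: 14/14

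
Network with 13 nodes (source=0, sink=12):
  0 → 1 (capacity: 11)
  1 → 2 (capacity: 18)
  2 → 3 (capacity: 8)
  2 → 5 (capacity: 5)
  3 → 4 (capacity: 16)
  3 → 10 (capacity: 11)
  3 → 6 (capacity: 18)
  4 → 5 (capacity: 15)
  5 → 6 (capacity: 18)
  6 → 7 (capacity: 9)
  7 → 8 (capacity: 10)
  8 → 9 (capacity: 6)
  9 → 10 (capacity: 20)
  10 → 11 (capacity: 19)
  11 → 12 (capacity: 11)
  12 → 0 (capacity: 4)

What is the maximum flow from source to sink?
Maximum flow = 11

Max flow: 11

Flow assignment:
  0 → 1: 11/11
  1 → 2: 11/18
  2 → 3: 8/8
  2 → 5: 3/5
  3 → 10: 8/11
  5 → 6: 3/18
  6 → 7: 3/9
  7 → 8: 3/10
  8 → 9: 3/6
  9 → 10: 3/20
  10 → 11: 11/19
  11 → 12: 11/11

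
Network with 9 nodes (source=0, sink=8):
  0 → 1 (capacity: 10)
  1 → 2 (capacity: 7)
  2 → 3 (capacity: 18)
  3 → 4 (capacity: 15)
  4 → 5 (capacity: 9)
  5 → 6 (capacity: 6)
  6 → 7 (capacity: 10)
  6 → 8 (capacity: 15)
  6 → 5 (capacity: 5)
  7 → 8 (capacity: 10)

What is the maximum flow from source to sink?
Maximum flow = 6

Max flow: 6

Flow assignment:
  0 → 1: 6/10
  1 → 2: 6/7
  2 → 3: 6/18
  3 → 4: 6/15
  4 → 5: 6/9
  5 → 6: 6/6
  6 → 8: 6/15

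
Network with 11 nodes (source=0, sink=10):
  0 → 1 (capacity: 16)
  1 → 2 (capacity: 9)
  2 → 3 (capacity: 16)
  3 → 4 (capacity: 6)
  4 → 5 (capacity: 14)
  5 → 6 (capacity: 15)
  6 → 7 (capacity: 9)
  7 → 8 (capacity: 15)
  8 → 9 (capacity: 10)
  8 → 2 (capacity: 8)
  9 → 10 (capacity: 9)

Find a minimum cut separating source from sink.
Min cut value = 6, edges: (3,4)

Min cut value: 6
Partition: S = [0, 1, 2, 3], T = [4, 5, 6, 7, 8, 9, 10]
Cut edges: (3,4)

By max-flow min-cut theorem, max flow = min cut = 6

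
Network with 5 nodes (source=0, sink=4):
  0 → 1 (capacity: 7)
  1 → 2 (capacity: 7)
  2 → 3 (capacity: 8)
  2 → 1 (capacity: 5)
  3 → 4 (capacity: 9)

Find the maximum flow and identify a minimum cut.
Max flow = 7, Min cut edges: (1,2)

Maximum flow: 7
Minimum cut: (1,2)
Partition: S = [0, 1], T = [2, 3, 4]

Max-flow min-cut theorem verified: both equal 7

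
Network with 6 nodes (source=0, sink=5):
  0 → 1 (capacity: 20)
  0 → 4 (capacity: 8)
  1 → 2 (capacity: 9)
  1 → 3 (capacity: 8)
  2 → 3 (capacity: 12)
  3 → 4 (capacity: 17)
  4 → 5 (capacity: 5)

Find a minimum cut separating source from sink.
Min cut value = 5, edges: (4,5)

Min cut value: 5
Partition: S = [0, 1, 2, 3, 4], T = [5]
Cut edges: (4,5)

By max-flow min-cut theorem, max flow = min cut = 5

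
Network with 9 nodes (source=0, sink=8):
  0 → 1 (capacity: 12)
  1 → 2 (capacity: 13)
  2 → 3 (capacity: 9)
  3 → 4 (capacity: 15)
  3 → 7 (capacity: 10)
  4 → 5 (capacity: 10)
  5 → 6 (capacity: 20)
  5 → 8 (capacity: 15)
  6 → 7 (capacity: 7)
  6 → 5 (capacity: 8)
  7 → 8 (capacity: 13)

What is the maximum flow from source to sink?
Maximum flow = 9

Max flow: 9

Flow assignment:
  0 → 1: 9/12
  1 → 2: 9/13
  2 → 3: 9/9
  3 → 7: 9/10
  7 → 8: 9/13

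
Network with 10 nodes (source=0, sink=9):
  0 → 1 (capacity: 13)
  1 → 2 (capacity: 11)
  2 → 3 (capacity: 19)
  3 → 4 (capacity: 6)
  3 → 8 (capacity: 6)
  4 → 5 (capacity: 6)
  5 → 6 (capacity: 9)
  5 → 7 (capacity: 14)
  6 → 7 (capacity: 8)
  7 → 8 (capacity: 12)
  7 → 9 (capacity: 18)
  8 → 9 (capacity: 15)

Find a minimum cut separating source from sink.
Min cut value = 11, edges: (1,2)

Min cut value: 11
Partition: S = [0, 1], T = [2, 3, 4, 5, 6, 7, 8, 9]
Cut edges: (1,2)

By max-flow min-cut theorem, max flow = min cut = 11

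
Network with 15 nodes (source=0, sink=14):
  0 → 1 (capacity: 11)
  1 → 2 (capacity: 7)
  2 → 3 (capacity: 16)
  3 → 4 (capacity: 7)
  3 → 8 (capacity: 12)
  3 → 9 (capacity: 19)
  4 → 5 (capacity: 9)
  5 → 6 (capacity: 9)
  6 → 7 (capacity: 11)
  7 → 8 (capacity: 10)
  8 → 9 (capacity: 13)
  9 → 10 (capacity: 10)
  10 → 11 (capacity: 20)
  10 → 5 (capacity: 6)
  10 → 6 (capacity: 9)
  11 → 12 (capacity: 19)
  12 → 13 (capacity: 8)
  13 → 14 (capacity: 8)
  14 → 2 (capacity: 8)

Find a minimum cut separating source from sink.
Min cut value = 7, edges: (1,2)

Min cut value: 7
Partition: S = [0, 1], T = [2, 3, 4, 5, 6, 7, 8, 9, 10, 11, 12, 13, 14]
Cut edges: (1,2)

By max-flow min-cut theorem, max flow = min cut = 7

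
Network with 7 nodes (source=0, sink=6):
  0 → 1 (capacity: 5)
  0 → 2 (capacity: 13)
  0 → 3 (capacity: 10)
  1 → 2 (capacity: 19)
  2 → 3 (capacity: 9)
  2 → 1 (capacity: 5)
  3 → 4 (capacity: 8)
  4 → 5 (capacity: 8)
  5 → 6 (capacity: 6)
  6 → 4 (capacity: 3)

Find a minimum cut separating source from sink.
Min cut value = 6, edges: (5,6)

Min cut value: 6
Partition: S = [0, 1, 2, 3, 4, 5], T = [6]
Cut edges: (5,6)

By max-flow min-cut theorem, max flow = min cut = 6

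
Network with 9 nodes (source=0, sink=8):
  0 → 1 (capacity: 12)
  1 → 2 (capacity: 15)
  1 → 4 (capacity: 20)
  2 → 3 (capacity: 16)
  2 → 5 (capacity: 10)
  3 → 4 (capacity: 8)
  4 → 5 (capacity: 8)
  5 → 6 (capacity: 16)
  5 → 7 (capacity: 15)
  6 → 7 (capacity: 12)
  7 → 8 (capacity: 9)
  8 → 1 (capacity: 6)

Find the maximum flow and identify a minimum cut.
Max flow = 9, Min cut edges: (7,8)

Maximum flow: 9
Minimum cut: (7,8)
Partition: S = [0, 1, 2, 3, 4, 5, 6, 7], T = [8]

Max-flow min-cut theorem verified: both equal 9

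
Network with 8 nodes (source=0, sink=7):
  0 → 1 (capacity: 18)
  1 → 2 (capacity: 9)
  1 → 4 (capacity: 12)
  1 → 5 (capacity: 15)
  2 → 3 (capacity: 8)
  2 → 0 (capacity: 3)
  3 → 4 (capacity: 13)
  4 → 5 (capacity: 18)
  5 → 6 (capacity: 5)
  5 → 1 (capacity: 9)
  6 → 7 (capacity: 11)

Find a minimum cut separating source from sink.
Min cut value = 5, edges: (5,6)

Min cut value: 5
Partition: S = [0, 1, 2, 3, 4, 5], T = [6, 7]
Cut edges: (5,6)

By max-flow min-cut theorem, max flow = min cut = 5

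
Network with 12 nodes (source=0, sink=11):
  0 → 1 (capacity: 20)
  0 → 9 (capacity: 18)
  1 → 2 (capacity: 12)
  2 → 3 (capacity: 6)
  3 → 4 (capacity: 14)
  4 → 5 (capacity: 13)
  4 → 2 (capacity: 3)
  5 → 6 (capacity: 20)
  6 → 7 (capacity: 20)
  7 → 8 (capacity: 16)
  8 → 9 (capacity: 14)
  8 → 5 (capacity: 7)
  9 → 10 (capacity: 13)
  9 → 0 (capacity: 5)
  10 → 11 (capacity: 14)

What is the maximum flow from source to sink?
Maximum flow = 13

Max flow: 13

Flow assignment:
  0 → 1: 6/20
  0 → 9: 7/18
  1 → 2: 6/12
  2 → 3: 6/6
  3 → 4: 6/14
  4 → 5: 6/13
  5 → 6: 6/20
  6 → 7: 6/20
  7 → 8: 6/16
  8 → 9: 6/14
  9 → 10: 13/13
  10 → 11: 13/14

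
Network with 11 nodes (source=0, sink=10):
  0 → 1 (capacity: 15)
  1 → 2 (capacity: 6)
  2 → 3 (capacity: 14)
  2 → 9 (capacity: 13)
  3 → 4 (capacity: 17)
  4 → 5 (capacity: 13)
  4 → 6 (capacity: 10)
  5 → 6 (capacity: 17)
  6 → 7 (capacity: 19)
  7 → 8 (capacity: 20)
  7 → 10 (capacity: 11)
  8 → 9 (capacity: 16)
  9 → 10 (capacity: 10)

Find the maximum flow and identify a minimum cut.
Max flow = 6, Min cut edges: (1,2)

Maximum flow: 6
Minimum cut: (1,2)
Partition: S = [0, 1], T = [2, 3, 4, 5, 6, 7, 8, 9, 10]

Max-flow min-cut theorem verified: both equal 6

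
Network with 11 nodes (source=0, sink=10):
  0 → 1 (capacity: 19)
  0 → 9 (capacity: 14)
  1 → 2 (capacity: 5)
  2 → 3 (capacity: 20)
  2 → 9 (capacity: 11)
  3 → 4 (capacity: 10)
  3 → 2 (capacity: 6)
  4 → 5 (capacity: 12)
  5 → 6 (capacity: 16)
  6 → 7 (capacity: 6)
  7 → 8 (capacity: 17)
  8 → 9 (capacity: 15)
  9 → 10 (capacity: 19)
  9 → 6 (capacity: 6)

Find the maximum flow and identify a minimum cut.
Max flow = 19, Min cut edges: (9,10)

Maximum flow: 19
Minimum cut: (9,10)
Partition: S = [0, 1, 2, 3, 4, 5, 6, 7, 8, 9], T = [10]

Max-flow min-cut theorem verified: both equal 19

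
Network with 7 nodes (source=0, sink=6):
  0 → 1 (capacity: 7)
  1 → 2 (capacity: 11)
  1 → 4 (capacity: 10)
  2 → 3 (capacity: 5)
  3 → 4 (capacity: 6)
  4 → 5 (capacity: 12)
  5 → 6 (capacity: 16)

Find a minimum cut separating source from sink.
Min cut value = 7, edges: (0,1)

Min cut value: 7
Partition: S = [0], T = [1, 2, 3, 4, 5, 6]
Cut edges: (0,1)

By max-flow min-cut theorem, max flow = min cut = 7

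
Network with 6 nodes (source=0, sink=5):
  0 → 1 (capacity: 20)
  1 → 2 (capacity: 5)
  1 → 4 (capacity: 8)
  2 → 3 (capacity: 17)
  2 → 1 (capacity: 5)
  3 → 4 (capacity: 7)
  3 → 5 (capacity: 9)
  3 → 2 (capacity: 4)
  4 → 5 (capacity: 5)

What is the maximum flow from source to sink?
Maximum flow = 10

Max flow: 10

Flow assignment:
  0 → 1: 10/20
  1 → 2: 5/5
  1 → 4: 5/8
  2 → 3: 5/17
  3 → 5: 5/9
  4 → 5: 5/5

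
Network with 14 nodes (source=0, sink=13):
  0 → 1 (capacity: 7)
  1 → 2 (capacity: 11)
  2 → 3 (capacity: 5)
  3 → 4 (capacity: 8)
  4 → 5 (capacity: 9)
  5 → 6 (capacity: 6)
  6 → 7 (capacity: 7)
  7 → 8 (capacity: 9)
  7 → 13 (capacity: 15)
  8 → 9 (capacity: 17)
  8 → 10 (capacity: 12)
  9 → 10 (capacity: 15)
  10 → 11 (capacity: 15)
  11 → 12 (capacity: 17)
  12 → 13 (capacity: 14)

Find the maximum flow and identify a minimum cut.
Max flow = 5, Min cut edges: (2,3)

Maximum flow: 5
Minimum cut: (2,3)
Partition: S = [0, 1, 2], T = [3, 4, 5, 6, 7, 8, 9, 10, 11, 12, 13]

Max-flow min-cut theorem verified: both equal 5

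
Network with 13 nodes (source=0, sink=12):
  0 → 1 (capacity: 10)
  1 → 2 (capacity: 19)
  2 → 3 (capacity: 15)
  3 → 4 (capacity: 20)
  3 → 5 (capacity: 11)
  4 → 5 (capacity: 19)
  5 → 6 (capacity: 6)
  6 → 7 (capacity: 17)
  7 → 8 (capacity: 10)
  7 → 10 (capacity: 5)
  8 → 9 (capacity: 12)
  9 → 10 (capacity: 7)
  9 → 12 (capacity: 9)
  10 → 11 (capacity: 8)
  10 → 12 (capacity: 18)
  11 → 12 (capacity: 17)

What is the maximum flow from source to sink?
Maximum flow = 6

Max flow: 6

Flow assignment:
  0 → 1: 6/10
  1 → 2: 6/19
  2 → 3: 6/15
  3 → 5: 6/11
  5 → 6: 6/6
  6 → 7: 6/17
  7 → 8: 1/10
  7 → 10: 5/5
  8 → 9: 1/12
  9 → 12: 1/9
  10 → 12: 5/18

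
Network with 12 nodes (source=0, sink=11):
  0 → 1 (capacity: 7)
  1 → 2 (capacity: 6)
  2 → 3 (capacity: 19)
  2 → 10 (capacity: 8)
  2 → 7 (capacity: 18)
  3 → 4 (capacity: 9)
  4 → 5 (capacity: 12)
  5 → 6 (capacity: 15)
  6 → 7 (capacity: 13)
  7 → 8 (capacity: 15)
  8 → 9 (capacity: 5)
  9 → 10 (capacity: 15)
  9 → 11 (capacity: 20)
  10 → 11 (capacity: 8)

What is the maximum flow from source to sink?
Maximum flow = 6

Max flow: 6

Flow assignment:
  0 → 1: 6/7
  1 → 2: 6/6
  2 → 10: 6/8
  10 → 11: 6/8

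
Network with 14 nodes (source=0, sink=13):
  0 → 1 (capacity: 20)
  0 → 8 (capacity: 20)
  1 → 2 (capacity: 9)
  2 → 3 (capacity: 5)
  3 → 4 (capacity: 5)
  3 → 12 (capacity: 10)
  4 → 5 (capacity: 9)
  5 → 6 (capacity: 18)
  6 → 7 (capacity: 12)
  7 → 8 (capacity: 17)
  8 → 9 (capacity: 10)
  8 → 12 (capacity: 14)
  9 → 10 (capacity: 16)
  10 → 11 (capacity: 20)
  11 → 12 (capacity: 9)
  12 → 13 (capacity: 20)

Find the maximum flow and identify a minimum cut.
Max flow = 20, Min cut edges: (12,13)

Maximum flow: 20
Minimum cut: (12,13)
Partition: S = [0, 1, 2, 3, 4, 5, 6, 7, 8, 9, 10, 11, 12], T = [13]

Max-flow min-cut theorem verified: both equal 20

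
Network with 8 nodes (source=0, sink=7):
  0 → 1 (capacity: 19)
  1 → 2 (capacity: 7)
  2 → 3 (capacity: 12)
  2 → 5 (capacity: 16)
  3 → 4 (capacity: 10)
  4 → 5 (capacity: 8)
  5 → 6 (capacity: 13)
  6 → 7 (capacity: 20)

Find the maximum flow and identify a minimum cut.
Max flow = 7, Min cut edges: (1,2)

Maximum flow: 7
Minimum cut: (1,2)
Partition: S = [0, 1], T = [2, 3, 4, 5, 6, 7]

Max-flow min-cut theorem verified: both equal 7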